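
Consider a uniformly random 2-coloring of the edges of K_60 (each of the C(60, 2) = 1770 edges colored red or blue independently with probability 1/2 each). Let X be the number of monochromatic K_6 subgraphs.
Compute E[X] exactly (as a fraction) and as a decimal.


Let X = Σ_S X_S over the C(60, 6) = 50063860 subsets S of size 6, where X_S = 1 if the K_6 on S is monochromatic.
For a fixed S, the K_6 on S has C(6, 2) = 15 edges. P[all 15 edges red] = (1/2)^15, and likewise for blue, so P[monochromatic] = 2·(1/2)^15 = 2^{1 − 15} = 1/16384.
Summing: E[X] = C(60, 6) · 2^{1 − 15} = 50063860 · 1/16384 = 12515965/4096.
Numerically: E[X] ≈ 3055.6555.

E[X] = C(60,6)·2^(1−C(6,2)) = 12515965/4096 ≈ 3055.6555.


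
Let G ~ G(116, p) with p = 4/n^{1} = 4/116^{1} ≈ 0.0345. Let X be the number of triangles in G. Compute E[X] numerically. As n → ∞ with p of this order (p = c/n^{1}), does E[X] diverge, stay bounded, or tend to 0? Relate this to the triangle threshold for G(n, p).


Number of potential triangles: C(116, 3) = 253460.
Each occurs with probability p³ ≈ (0.0345)³ ≈ 4.10021e-05.
By linearity: E[X] = C(116, 3)·p³ ≈ 253460 · 4.10021e-05 ≈ 10.392.
Here α = 1, so p = 4/n is exactly at the triangle threshold p ~ 1/n. Asymptotically E[X] → c³/6 = 4³/6 = 32/3 ≈ 10.667, a bounded constant. In this regime the triangle count is asymptotically Poisson(c³/6).

E[X] ≈ 10.392; in regime p = Θ(1/n^{1}) E[X] stays bounded (at the triangle threshold p ~ 1/n).


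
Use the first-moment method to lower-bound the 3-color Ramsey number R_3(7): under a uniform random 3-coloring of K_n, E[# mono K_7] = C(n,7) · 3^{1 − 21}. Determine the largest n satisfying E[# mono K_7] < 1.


We need C(n, 7) · 3^{1 − 21} < 1, i.e. C(n, 7) < 3^{21 − 1} = 3486784401.
Check values of n near the boundary:
  n = 79: C(79, 7) = 2898753715; 2898753715 < 3486784401? YES
  n = 80: C(80, 7) = 3176716400; 3176716400 < 3486784401? YES
  n = 81: C(81, 7) = 3477216600; 3477216600 < 3486784401? YES
  n = 82: C(82, 7) = 3801756816; 3801756816 < 3486784401? NO
  n = 83: C(83, 7) = 4151918628; 4151918628 < 3486784401? NO
  n = 84: C(84, 7) = 4529365776; 4529365776 < 3486784401? NO
The largest n with C(n, 7) < 3486784401 is n = 81 (where E[X] = 42928600/43046721 ≈ 0.997256). Hence R_3(7) > 81, i.e. R_3(7) ≥ 82.

Largest n = 81; hence R_3(7) > 81.


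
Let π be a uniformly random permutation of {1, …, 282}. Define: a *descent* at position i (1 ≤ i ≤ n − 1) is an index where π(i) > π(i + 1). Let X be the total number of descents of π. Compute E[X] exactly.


Write X = Σ X_I over i = 1, …, 281, with X_I the indicator of one descent.
There are 281 indicators.
For each fixed i, the pair (π(i), π(i+1)) is a uniformly random ordered pair of distinct values from {1, …, 282}; by symmetry P[π(i) > π(i+1)] = 1/2.
By linearity: E[X] = 281 · (1/2) = (282 − 1) · (1/2) = 281/2 ≈ 140.5000.

E[X] = 281/2 = 140.5000.


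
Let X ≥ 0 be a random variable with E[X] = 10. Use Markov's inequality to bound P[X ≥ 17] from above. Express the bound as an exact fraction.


μ = E[X] = 10, a = 17.
Markov: P[X ≥ 17] ≤ μ/a = (10)/17 = 10/17.
Numerically: ≈ 0.588235.
(Since a = 17 > μ = 10.000000, the bound 10/17 is < 1 and informative.)

P[X ≥ 17] ≤ 10/17 ≈ 0.588235.


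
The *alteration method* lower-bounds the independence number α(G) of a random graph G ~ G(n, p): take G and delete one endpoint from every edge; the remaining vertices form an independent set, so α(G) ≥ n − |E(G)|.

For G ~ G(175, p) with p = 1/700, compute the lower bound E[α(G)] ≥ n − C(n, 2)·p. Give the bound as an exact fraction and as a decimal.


E[|E(G)|] = C(175, 2)·p = 15225 · (1/700) = 87/4.
E[α(G)] ≥ n − E[|E(G)|] = 175 − 87/4 = 613/4.
Numerically: ≈ 153.2500.
(This is only a lower bound; the true E[α(G)] may be larger.)

E[α(G)] ≥ 613/4 ≈ 153.2500.


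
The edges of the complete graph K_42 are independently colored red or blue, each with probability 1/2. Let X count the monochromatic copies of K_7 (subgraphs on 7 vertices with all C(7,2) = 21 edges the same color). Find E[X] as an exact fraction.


Let X = Σ_S X_S over the C(42, 7) = 26978328 subsets S of size 7, where X_S = 1 if the K_7 on S is monochromatic.
For a fixed S, the K_7 on S has C(7, 2) = 21 edges. P[all 21 edges red] = (1/2)^21, and likewise for blue, so P[monochromatic] = 2·(1/2)^21 = 2^{1 − 21} = 1/1048576.
By linearity of expectation: E[X] = C(42, 7) · 2^{1 − 21} = 26978328 · 1/1048576 = 3372291/131072.
Numerically: E[X] ≈ 25.7285.

E[X] = C(42,7)·2^(1−C(7,2)) = 3372291/131072 ≈ 25.7285.


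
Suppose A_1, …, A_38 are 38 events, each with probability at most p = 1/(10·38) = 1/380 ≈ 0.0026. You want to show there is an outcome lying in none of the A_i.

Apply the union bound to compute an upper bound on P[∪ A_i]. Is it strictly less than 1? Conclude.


Union bound: P[∪_{i=1}^{38} A_i] ≤ Σ_i P[A_i] ≤ 38·p = 38·(1/380) = 1/10.
Numerically: 1/10 ≈ 0.1000.
Is 1/10 < 1? YES.
Since P[∪ A_i] ≤ 1/10 < 1, the complement has P[∩ A_i^c] ≥ 1 − 1/10 = 9/10 > 0, so some outcome avoids every A_i.

38·p = 1/10 ≈ 0.1000; existence CERTIFIED by the union bound.


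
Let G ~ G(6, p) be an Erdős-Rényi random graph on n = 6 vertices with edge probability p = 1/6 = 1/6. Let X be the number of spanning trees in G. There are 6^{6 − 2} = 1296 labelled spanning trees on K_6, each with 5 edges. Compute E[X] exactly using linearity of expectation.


K_6 has 6^{6 − 2} = 1296 labelled spanning trees.
For each such spanning tree H, let X_H = 1 if all 5 edges of H are present in G. Then P[X_H = 1] = p^{5} = (1/6)^{5} = 1/7776.
By linearity of expectation: E[X] = Σ_H E[X_H] = 1296 · p^{5} = 1296 · 1/7776 = 1/6.
Numerically: E[X] ≈ 0.166667.

E[X] = 1296 · (1/6)^{5} = 1/6 ≈ 0.166667.


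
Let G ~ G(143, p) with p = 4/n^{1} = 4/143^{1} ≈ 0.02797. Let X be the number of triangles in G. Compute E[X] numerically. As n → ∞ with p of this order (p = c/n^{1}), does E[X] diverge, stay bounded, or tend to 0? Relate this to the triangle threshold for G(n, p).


Number of potential triangles: C(143, 3) = 477191.
Each occurs with probability p³ ≈ (0.02797)³ ≈ 2.188628e-05.
By linearity: E[X] = C(143, 3)·p³ ≈ 477191 · 2.188628e-05 ≈ 10.4439.
Here α = 1, so p = 4/n is exactly at the triangle threshold p ~ 1/n. Asymptotically E[X] → c³/6 = 4³/6 = 32/3 ≈ 10.6667, a bounded constant. In this regime the triangle count is asymptotically Poisson(c³/6).

E[X] ≈ 10.4439; in regime p = Θ(1/n^{1}) E[X] stays bounded (at the triangle threshold p ~ 1/n).


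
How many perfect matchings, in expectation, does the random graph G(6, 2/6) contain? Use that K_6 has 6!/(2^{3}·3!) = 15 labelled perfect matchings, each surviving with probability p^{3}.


K_6 has 6!/(2^{3}·3!) = 15 labelled perfect matchings.
For each such perfect matching H, let X_H = 1 if all 3 edges of H are present in G. Then P[X_H = 1] = p^{3} = (1/3)^{3} = 1/27.
Summing the indicators: E[X] = Σ_H E[X_H] = 15 · p^{3} = 15 · 1/27 = 5/9.
Numerically: E[X] ≈ 0.55556.

E[X] = 15 · (1/3)^{3} = 5/9 ≈ 0.55556.


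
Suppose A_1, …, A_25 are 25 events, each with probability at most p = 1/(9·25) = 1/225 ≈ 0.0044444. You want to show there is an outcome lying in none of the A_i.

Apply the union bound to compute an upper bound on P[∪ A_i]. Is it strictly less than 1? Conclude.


Union bound: P[∪_{i=1}^{25} A_i] ≤ Σ_i P[A_i] ≤ 25·p = 25·(1/225) = 1/9.
Numerically: 1/9 ≈ 0.1111111.
Is 1/9 < 1? YES.
Since P[∪ A_i] ≤ 1/9 < 1, the complement has P[∩ A_i^c] ≥ 1 − 1/9 = 8/9 > 0, so some outcome avoids every A_i.

25·p = 1/9 ≈ 0.1111111; existence CERTIFIED by the union bound.


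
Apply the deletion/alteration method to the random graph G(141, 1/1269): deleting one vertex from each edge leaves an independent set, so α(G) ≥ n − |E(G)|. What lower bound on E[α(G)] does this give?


E[|E(G)|] = C(141, 2)·p = 9870 · (1/1269) = 70/9.
E[α(G)] ≥ n − E[|E(G)|] = 141 − 70/9 = 1199/9.
Numerically: ≈ 133.222222.
(This is only a lower bound; the true E[α(G)] may be larger.)

E[α(G)] ≥ 1199/9 ≈ 133.222222.


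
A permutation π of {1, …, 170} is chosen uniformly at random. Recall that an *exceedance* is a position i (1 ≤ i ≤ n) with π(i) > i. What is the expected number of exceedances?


Write X = Σ_{i=1}^{170} X_i, where X_i = 1_{π(i) > i}.
For each fixed i, π(i) is uniform over {1, …, 170} (marginal of a uniform permutation), so P[π(i) > i] = (n − i)/n. Summing: Σ_{i=1}^{170} (n − i)/n = (0 + 1 + … + 169)/170 = 170(170 − 1)/(2·170) = (170 − 1)/2.
Hence E[X] = Σ_{i=1}^{170} (170 − i)/170 = 169/2 ≈ 84.5000.

E[X] = 169/2 = 84.5000.


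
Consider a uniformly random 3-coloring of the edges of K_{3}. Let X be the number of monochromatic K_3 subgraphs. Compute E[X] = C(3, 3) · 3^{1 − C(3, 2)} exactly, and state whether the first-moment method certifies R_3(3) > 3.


E[X] = C(3, 3) · 3^{1 − 3} = 1 · 3^{−2} = 1/9.
As a reduced fraction: E[X] = 1/9 ≈ 0.1111111.
Is E[X] < 1? YES.
Since E[X] < 1, there exists a 3-coloring of K_{3} with no monochromatic K_3; hence R_3(3) > 3.

E[X] = 1/9 ≈ 0.1111111; E[X] < 1, so R_3(3) > 3.


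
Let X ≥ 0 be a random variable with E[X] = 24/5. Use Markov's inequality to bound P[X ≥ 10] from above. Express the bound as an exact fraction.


μ = E[X] = 24/5, a = 10.
Markov: P[X ≥ 10] ≤ μ/a = (24/5)/10 = 12/25.
Numerically: ≈ 0.480.
(Since a = 10 > μ = 4.800, the bound 12/25 is < 1 and informative.)

P[X ≥ 10] ≤ 12/25 ≈ 0.480.


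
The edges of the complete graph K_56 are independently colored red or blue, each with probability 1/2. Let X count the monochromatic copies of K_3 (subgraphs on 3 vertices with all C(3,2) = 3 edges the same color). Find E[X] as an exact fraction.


Let X = Σ_S X_S over the C(56, 3) = 27720 subsets S of size 3, where X_S = 1 if the K_3 on S is monochromatic.
For a fixed S, the K_3 on S has C(3, 2) = 3 edges. P[all 3 edges red] = (1/2)^3, and likewise for blue, so P[monochromatic] = 2·(1/2)^3 = 2^{1 − 3} = 1/4.
Summing: E[X] = C(56, 3) · 2^{1 − 3} = 27720 · 1/4 = 6930.
Numerically: E[X] ≈ 6930.00000.

E[X] = C(56,3)·2^(1−C(3,2)) = 6930 ≈ 6930.00000.


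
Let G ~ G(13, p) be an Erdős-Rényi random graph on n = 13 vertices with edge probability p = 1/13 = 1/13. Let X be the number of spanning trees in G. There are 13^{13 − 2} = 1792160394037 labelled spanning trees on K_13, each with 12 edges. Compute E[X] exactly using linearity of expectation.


K_13 has 13^{13 − 2} = 1792160394037 labelled spanning trees.
For each such spanning tree H, let X_H = 1 if all 12 edges of H are present in G. Then P[X_H = 1] = p^{12} = (1/13)^{12} = 1/23298085122481.
Summing the indicators: E[X] = Σ_H E[X_H] = 1792160394037 · p^{12} = 1792160394037 · 1/23298085122481 = 1/13.
Numerically: E[X] ≈ 0.0769.

E[X] = 1792160394037 · (1/13)^{12} = 1/13 ≈ 0.0769.


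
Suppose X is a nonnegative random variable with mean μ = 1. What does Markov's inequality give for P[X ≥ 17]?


μ = E[X] = 1, a = 17.
Markov: P[X ≥ 17] ≤ μ/a = (1)/17 = 1/17.
Numerically: ≈ 0.059.
(Since a = 17 > μ = 1.000, the bound 1/17 is < 1 and informative.)

P[X ≥ 17] ≤ 1/17 ≈ 0.059.


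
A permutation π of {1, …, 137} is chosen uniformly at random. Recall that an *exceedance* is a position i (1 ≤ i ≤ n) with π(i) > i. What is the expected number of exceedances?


Write X = Σ_{i=1}^{137} X_i, where X_i = 1_{π(i) > i}.
For each fixed i, π(i) is uniform over {1, …, 137} (marginal of a uniform permutation), so P[π(i) > i] = (n − i)/n. Summing: Σ_{i=1}^{137} (n − i)/n = (0 + 1 + … + 136)/137 = 137(137 − 1)/(2·137) = (137 − 1)/2.
Hence E[X] = Σ_{i=1}^{137} (137 − i)/137 = 68 ≈ 68.000000.

E[X] = 68 = 68.000000.


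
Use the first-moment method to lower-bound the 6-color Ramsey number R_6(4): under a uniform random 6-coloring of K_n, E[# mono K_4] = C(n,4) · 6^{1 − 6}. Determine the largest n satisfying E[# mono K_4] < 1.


We need C(n, 4) · 6^{1 − 6} < 1, i.e. C(n, 4) < 6^{6 − 1} = 7776.
Check values of n near the boundary:
  n = 16: C(16, 4) = 1820; 1820 < 7776? YES
  n = 17: C(17, 4) = 2380; 2380 < 7776? YES
  n = 18: C(18, 4) = 3060; 3060 < 7776? YES
  n = 19: C(19, 4) = 3876; 3876 < 7776? YES
  n = 20: C(20, 4) = 4845; 4845 < 7776? YES
  n = 21: C(21, 4) = 5985; 5985 < 7776? YES
  n = 22: C(22, 4) = 7315; 7315 < 7776? YES
  n = 23: C(23, 4) = 8855; 8855 < 7776? NO
The largest n with C(n, 4) < 7776 is n = 22 (where E[X] = 7315/7776 ≈ 0.9407). Hence R_6(4) > 22, i.e. R_6(4) ≥ 23.

Largest n = 22; hence R_6(4) > 22.


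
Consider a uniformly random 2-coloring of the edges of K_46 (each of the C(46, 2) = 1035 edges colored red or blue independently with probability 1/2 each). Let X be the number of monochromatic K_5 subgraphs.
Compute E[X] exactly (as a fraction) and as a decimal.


Let X = Σ_S X_S over the C(46, 5) = 1370754 subsets S of size 5, where X_S = 1 if the K_5 on S is monochromatic.
For a fixed S, the K_5 on S has C(5, 2) = 10 edges. P[all 10 edges red] = (1/2)^10, and likewise for blue, so P[monochromatic] = 2·(1/2)^10 = 2^{1 − 10} = 1/512.
By linearity of expectation: E[X] = C(46, 5) · 2^{1 − 10} = 1370754 · 1/512 = 685377/256.
Numerically: E[X] ≈ 2677.254.

E[X] = C(46,5)·2^(1−C(5,2)) = 685377/256 ≈ 2677.254.


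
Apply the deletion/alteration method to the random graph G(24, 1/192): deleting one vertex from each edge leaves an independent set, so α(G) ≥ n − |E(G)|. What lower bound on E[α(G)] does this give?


E[|E(G)|] = C(24, 2)·p = 276 · (1/192) = 23/16.
E[α(G)] ≥ n − E[|E(G)|] = 24 − 23/16 = 361/16.
Numerically: ≈ 22.562.
(This is only a lower bound; the true E[α(G)] may be larger.)

E[α(G)] ≥ 361/16 ≈ 22.562.


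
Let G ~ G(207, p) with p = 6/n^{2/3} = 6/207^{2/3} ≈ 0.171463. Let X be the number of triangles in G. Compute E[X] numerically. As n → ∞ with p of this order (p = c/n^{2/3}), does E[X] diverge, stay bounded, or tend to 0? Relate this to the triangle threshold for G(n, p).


Number of potential triangles: C(207, 3) = 1456935.
Each occurs with probability p³ ≈ (0.171463)³ ≈ 5.04095778e-03.
By linearity: E[X] = C(207, 3)·p³ ≈ 1456935 · 5.04095778e-03 ≈ 7344.347826.
Since α = 2/3 < 1, p = c/n^{2/3} ≫ 1/n is above the triangle threshold p ~ 1/n. Asymptotically E[X] ~ (c³/6)·n^{3(1−α)} = (6³/6)·n^{1} → ∞; triangles are abundant w.h.p.

E[X] ≈ 7344.347826; in regime p = Θ(1/n^{2/3}) E[X] diverges (above the triangle threshold p ~ 1/n).


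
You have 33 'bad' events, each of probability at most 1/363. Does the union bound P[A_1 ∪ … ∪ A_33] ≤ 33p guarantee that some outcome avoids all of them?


Union bound: P[∪_{i=1}^{33} A_i] ≤ Σ_i P[A_i] ≤ 33·p = 33·(1/363) = 1/11.
Numerically: 1/11 ≈ 0.0909091.
Is 1/11 < 1? YES.
Since P[∪ A_i] ≤ 1/11 < 1, the complement has P[∩ A_i^c] ≥ 1 − 1/11 = 10/11 > 0, so some outcome avoids every A_i.

33·p = 1/11 ≈ 0.0909091; existence CERTIFIED by the union bound.


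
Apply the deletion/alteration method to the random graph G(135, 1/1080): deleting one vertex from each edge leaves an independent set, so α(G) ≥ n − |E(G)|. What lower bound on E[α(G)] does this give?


E[|E(G)|] = C(135, 2)·p = 9045 · (1/1080) = 67/8.
E[α(G)] ≥ n − E[|E(G)|] = 135 − 67/8 = 1013/8.
Numerically: ≈ 126.62500.
(This is only a lower bound; the true E[α(G)] may be larger.)

E[α(G)] ≥ 1013/8 ≈ 126.62500.


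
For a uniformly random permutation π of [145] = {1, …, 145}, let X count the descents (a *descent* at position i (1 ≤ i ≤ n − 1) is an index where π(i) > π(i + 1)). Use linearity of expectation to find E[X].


Write X = Σ X_I over i = 1, …, 144, with X_I the indicator of one descent.
There are 144 indicators.
For each fixed i, the pair (π(i), π(i+1)) is a uniformly random ordered pair of distinct values from {1, …, 145}; by symmetry P[π(i) > π(i+1)] = 1/2.
By linearity: E[X] = 144 · (1/2) = (145 − 1) · (1/2) = 72 ≈ 72.00000.

E[X] = 72 = 72.00000.


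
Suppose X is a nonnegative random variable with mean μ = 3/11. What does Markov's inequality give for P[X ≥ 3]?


μ = E[X] = 3/11, a = 3.
Markov: P[X ≥ 3] ≤ μ/a = (3/11)/3 = 1/11.
Numerically: ≈ 0.090909.
(Since a = 3 > μ = 0.272727, the bound 1/11 is < 1 and informative.)

P[X ≥ 3] ≤ 1/11 ≈ 0.090909.


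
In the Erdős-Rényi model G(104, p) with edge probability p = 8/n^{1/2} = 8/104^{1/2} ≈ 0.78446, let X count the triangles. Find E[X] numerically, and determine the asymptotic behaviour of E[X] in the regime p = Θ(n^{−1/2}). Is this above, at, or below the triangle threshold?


Number of potential triangles: C(104, 3) = 182104.
Each occurs with probability p³ ≈ (0.78446)³ ≈ 4.8274741e-01.
By linearity: E[X] = C(104, 3)·p³ ≈ 182104 · 4.8274741e-01 ≈ 87910.23427.
Since α = 1/2 < 1, p = c/n^{1/2} ≫ 1/n is above the triangle threshold p ~ 1/n. Asymptotically E[X] ~ (c³/6)·n^{3(1−α)} = (8³/6)·n^{1.5} → ∞; triangles are abundant w.h.p.

E[X] ≈ 87910.23427; in regime p = Θ(1/n^{1/2}) E[X] diverges (above the triangle threshold p ~ 1/n).


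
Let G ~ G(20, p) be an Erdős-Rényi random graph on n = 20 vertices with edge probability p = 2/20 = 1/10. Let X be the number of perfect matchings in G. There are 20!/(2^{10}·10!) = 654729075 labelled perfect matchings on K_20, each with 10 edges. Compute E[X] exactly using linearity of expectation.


K_20 has 20!/(2^{10}·10!) = 654729075 labelled perfect matchings.
For each such perfect matching H, let X_H = 1 if all 10 edges of H are present in G. Then P[X_H = 1] = p^{10} = (1/10)^{10} = 1/10000000000.
By linearity of expectation: E[X] = Σ_H E[X_H] = 654729075 · p^{10} = 654729075 · 1/10000000000 = 26189163/400000000.
Numerically: E[X] ≈ 0.06547.

E[X] = 654729075 · (1/10)^{10} = 26189163/400000000 ≈ 0.06547.


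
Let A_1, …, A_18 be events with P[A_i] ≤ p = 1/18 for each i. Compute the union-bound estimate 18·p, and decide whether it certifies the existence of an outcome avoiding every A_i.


Union bound: P[∪_{i=1}^{18} A_i] ≤ Σ_i P[A_i] ≤ 18·p = 18·(1/18) = 1.
Numerically: 1 ≈ 1.000000.
Is 1 < 1? NO.
Since the bound 1 is ≥ 1, the union bound is uninformative here; it does NOT by itself certify existence.

18·p = 1 ≈ 1.000000; existence NOT certified by the union bound.


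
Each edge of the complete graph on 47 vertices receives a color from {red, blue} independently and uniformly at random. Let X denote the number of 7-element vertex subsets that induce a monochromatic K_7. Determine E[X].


Let X = Σ_S X_S over the C(47, 7) = 62891499 subsets S of size 7, where X_S = 1 if the K_7 on S is monochromatic.
For a fixed S, the K_7 on S has C(7, 2) = 21 edges. P[all 21 edges red] = (1/2)^21, and likewise for blue, so P[monochromatic] = 2·(1/2)^21 = 2^{1 − 21} = 1/1048576.
Summing: E[X] = C(47, 7) · 2^{1 − 21} = 62891499 · 1/1048576 = 62891499/1048576.
Numerically: E[X] ≈ 59.9780.

E[X] = C(47,7)·2^(1−C(7,2)) = 62891499/1048576 ≈ 59.9780.


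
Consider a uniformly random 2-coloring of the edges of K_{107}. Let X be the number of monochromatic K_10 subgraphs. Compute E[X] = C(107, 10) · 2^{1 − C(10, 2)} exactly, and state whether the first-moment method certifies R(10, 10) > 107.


E[X] = C(107, 10) · 2^{1 − 45} = 35137373005735 · 2^{−44} = 35137373005735/17592186044416.
As a reduced fraction: E[X] = 35137373005735/17592186044416 ≈ 1.997328.
Is E[X] < 1? NO.
Since E[X] ≥ 1, the first-moment bound is inconclusive at n = 107; it does NOT by itself certify R(10, 10) > 107.

E[X] = 35137373005735/17592186044416 ≈ 1.997328; E[X] ≥ 1; first-moment method inconclusive here.


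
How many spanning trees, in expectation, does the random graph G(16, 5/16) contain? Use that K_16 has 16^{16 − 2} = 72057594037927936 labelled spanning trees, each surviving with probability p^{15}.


K_16 has 16^{16 − 2} = 72057594037927936 labelled spanning trees.
For each such spanning tree H, let X_H = 1 if all 15 edges of H are present in G. Then P[X_H = 1] = p^{15} = (5/16)^{15} = 30517578125/1152921504606846976.
By linearity of expectation: E[X] = Σ_H E[X_H] = 72057594037927936 · p^{15} = 72057594037927936 · 30517578125/1152921504606846976 = 30517578125/16.
Numerically: E[X] ≈ 1.91e+09.

E[X] = 72057594037927936 · (5/16)^{15} = 30517578125/16 ≈ 1.91e+09.


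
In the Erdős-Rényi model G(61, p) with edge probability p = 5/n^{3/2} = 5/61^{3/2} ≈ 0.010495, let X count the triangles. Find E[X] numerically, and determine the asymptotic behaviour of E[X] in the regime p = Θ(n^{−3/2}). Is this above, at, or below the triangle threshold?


Number of potential triangles: C(61, 3) = 35990.
Each occurs with probability p³ ≈ (0.010495)³ ≈ 1.1559146e-06.
By linearity: E[X] = C(61, 3)·p³ ≈ 35990 · 1.1559146e-06 ≈ 0.04160.
Since α = 3/2 > 1, p = c/n^{3/2} = o(1/n) is below the triangle threshold p ~ 1/n. Asymptotically E[X] ~ (c³/6)·n^{3(1−α)} = (5³/6)·n^{-1.5} → 0, so by Markov's inequality G has no triangles w.h.p.

E[X] ≈ 0.04160; in regime p = Θ(1/n^{3/2}) E[X] tends to 0 (below the triangle threshold p ~ 1/n).


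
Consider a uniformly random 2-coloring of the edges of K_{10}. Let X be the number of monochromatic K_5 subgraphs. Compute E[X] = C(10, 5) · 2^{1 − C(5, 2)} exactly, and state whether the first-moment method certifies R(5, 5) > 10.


E[X] = C(10, 5) · 2^{1 − 10} = 252 · 2^{−9} = 252/512.
As a reduced fraction: E[X] = 63/128 ≈ 0.4922.
Is E[X] < 1? YES.
Since E[X] < 1, there exists a 2-coloring of K_{10} with no monochromatic K_5; hence R(5, 5) > 10.

E[X] = 63/128 ≈ 0.4922; E[X] < 1, so R(5, 5) > 10.


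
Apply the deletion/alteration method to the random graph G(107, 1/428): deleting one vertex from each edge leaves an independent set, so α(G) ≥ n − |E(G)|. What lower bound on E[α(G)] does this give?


E[|E(G)|] = C(107, 2)·p = 5671 · (1/428) = 53/4.
E[α(G)] ≥ n − E[|E(G)|] = 107 − 53/4 = 375/4.
Numerically: ≈ 93.7500.
(This is only a lower bound; the true E[α(G)] may be larger.)

E[α(G)] ≥ 375/4 ≈ 93.7500.


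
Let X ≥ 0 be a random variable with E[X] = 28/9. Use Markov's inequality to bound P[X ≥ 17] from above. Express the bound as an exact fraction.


μ = E[X] = 28/9, a = 17.
Markov: P[X ≥ 17] ≤ μ/a = (28/9)/17 = 28/153.
Numerically: ≈ 0.1830.
(Since a = 17 > μ = 3.1111, the bound 28/153 is < 1 and informative.)

P[X ≥ 17] ≤ 28/153 ≈ 0.1830.


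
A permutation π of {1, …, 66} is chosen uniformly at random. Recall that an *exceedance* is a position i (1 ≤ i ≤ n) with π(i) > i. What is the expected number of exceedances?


Write X = Σ_{i=1}^{66} X_i, where X_i = 1_{π(i) > i}.
For each fixed i, π(i) is uniform over {1, …, 66} (marginal of a uniform permutation), so P[π(i) > i] = (n − i)/n. Summing: Σ_{i=1}^{66} (n − i)/n = (0 + 1 + … + 65)/66 = 66(66 − 1)/(2·66) = (66 − 1)/2.
Hence E[X] = Σ_{i=1}^{66} (66 − i)/66 = 65/2 ≈ 32.50000.

E[X] = 65/2 = 32.50000.


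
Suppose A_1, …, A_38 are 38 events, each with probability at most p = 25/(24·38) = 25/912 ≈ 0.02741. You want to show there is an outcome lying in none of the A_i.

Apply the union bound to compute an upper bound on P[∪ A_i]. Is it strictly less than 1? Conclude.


Union bound: P[∪_{i=1}^{38} A_i] ≤ Σ_i P[A_i] ≤ 38·p = 38·(25/912) = 25/24.
Numerically: 25/24 ≈ 1.04167.
Is 25/24 < 1? NO.
Since the bound 25/24 is ≥ 1, the union bound is uninformative here; it does NOT by itself certify existence.

38·p = 25/24 ≈ 1.04167; existence NOT certified by the union bound.


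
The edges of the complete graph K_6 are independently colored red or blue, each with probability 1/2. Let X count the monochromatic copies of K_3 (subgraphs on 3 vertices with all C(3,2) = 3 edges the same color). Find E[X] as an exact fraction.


Let X = Σ_S X_S over the C(6, 3) = 20 subsets S of size 3, where X_S = 1 if the K_3 on S is monochromatic.
For a fixed S, the K_3 on S has C(3, 2) = 3 edges. P[all 3 edges red] = (1/2)^3, and likewise for blue, so P[monochromatic] = 2·(1/2)^3 = 2^{1 − 3} = 1/4.
Summing: E[X] = C(6, 3) · 2^{1 − 3} = 20 · 1/4 = 5.
Numerically: E[X] ≈ 5.00000.

E[X] = C(6,3)·2^(1−C(3,2)) = 5 ≈ 5.00000.


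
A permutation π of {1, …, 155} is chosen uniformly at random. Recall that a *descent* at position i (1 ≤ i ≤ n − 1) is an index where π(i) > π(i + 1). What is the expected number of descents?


Write X = Σ X_I over i = 1, …, 154, with X_I the indicator of one descent.
There are 154 indicators.
For each fixed i, the pair (π(i), π(i+1)) is a uniformly random ordered pair of distinct values from {1, …, 155}; by symmetry P[π(i) > π(i+1)] = 1/2.
By linearity: E[X] = 154 · (1/2) = (155 − 1) · (1/2) = 77 ≈ 77.000000.

E[X] = 77 = 77.000000.


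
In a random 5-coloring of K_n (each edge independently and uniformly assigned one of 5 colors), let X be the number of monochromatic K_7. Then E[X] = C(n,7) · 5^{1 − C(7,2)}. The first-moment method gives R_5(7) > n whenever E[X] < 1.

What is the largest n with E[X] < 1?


We need C(n, 7) · 5^{1 − 21} < 1, i.e. C(n, 7) < 5^{21 − 1} = 95367431640625.
Check values of n near the boundary:
  n = 335: C(335, 7) = 88202498238195; 88202498238195 < 95367431640625? YES
  n = 336: C(336, 7) = 90079147136880; 90079147136880 < 95367431640625? YES
  n = 337: C(337, 7) = 91989916924632; 91989916924632 < 95367431640625? YES
  n = 338: C(338, 7) = 93935323022736; 93935323022736 < 95367431640625? YES
  n = 339: C(339, 7) = 95915887062372; 95915887062372 < 95367431640625? NO
  n = 340: C(340, 7) = 97932136940560; 97932136940560 < 95367431640625? NO
The largest n with C(n, 7) < 95367431640625 is n = 338 (where E[X] = 93935323022736/95367431640625 ≈ 0.98498). Hence R_5(7) > 338, i.e. R_5(7) ≥ 339.

Largest n = 338; hence R_5(7) > 338.


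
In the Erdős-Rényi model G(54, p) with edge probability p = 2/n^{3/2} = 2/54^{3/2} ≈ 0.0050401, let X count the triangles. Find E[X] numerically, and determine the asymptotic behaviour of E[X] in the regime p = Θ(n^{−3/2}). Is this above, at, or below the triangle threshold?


Number of potential triangles: C(54, 3) = 24804.
Each occurs with probability p³ ≈ (0.0050401)³ ≈ 1.28031864e-07.
By linearity: E[X] = C(54, 3)·p³ ≈ 24804 · 1.28031864e-07 ≈ 0.003176.
Since α = 3/2 > 1, p = c/n^{3/2} = o(1/n) is below the triangle threshold p ~ 1/n. Asymptotically E[X] ~ (c³/6)·n^{3(1−α)} = (2³/6)·n^{-1.5} → 0, so by Markov's inequality G has no triangles w.h.p.

E[X] ≈ 0.003176; in regime p = Θ(1/n^{3/2}) E[X] tends to 0 (below the triangle threshold p ~ 1/n).


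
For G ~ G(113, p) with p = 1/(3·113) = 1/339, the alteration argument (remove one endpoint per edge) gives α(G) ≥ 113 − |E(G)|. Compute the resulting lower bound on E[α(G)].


E[|E(G)|] = C(113, 2)·p = 6328 · (1/339) = 56/3.
E[α(G)] ≥ n − E[|E(G)|] = 113 − 56/3 = 283/3.
Numerically: ≈ 94.3333.
(This is only a lower bound; the true E[α(G)] may be larger.)

E[α(G)] ≥ 283/3 ≈ 94.3333.


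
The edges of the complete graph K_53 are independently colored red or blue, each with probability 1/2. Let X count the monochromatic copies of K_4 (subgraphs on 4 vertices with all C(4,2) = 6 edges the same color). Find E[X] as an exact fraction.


Let X = Σ_S X_S over the C(53, 4) = 292825 subsets S of size 4, where X_S = 1 if the K_4 on S is monochromatic.
For a fixed S, the K_4 on S has C(4, 2) = 6 edges. P[all 6 edges red] = (1/2)^6, and likewise for blue, so P[monochromatic] = 2·(1/2)^6 = 2^{1 − 6} = 1/32.
By linearity: E[X] = C(53, 4) · 2^{1 − 6} = 292825 · 1/32 = 292825/32.
Numerically: E[X] ≈ 9150.7812.

E[X] = C(53,4)·2^(1−C(4,2)) = 292825/32 ≈ 9150.7812.


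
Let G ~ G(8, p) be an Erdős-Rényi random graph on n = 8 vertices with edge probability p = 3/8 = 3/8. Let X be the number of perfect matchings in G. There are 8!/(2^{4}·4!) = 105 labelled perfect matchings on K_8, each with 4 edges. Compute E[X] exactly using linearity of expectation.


K_8 has 8!/(2^{4}·4!) = 105 labelled perfect matchings.
For each such perfect matching H, let X_H = 1 if all 4 edges of H are present in G. Then P[X_H = 1] = p^{4} = (3/8)^{4} = 81/4096.
By linearity: E[X] = Σ_H E[X_H] = 105 · p^{4} = 105 · 81/4096 = 8505/4096.
Numerically: E[X] ≈ 2.07642.

E[X] = 105 · (3/8)^{4} = 8505/4096 ≈ 2.07642.


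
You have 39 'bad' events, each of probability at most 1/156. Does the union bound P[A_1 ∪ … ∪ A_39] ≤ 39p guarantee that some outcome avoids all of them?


Union bound: P[∪_{i=1}^{39} A_i] ≤ Σ_i P[A_i] ≤ 39·p = 39·(1/156) = 1/4.
Numerically: 1/4 ≈ 0.2500.
Is 1/4 < 1? YES.
Since P[∪ A_i] ≤ 1/4 < 1, the complement has P[∩ A_i^c] ≥ 1 − 1/4 = 3/4 > 0, so some outcome avoids every A_i.

39·p = 1/4 ≈ 0.2500; existence CERTIFIED by the union bound.


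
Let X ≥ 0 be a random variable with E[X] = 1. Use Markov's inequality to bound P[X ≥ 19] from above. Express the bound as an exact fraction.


μ = E[X] = 1, a = 19.
Markov: P[X ≥ 19] ≤ μ/a = (1)/19 = 1/19.
Numerically: ≈ 0.052632.
(Since a = 19 > μ = 1.000000, the bound 1/19 is < 1 and informative.)

P[X ≥ 19] ≤ 1/19 ≈ 0.052632.


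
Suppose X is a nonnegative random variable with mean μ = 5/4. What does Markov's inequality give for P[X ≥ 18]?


μ = E[X] = 5/4, a = 18.
Markov: P[X ≥ 18] ≤ μ/a = (5/4)/18 = 5/72.
Numerically: ≈ 0.06944.
(Since a = 18 > μ = 1.25000, the bound 5/72 is < 1 and informative.)

P[X ≥ 18] ≤ 5/72 ≈ 0.06944.


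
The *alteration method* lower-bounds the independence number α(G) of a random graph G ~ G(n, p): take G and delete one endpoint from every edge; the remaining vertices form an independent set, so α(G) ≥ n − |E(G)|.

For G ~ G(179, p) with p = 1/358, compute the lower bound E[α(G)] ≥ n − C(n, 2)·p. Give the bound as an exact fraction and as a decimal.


E[|E(G)|] = C(179, 2)·p = 15931 · (1/358) = 89/2.
E[α(G)] ≥ n − E[|E(G)|] = 179 − 89/2 = 269/2.
Numerically: ≈ 134.5000.
(This is only a lower bound; the true E[α(G)] may be larger.)

E[α(G)] ≥ 269/2 ≈ 134.5000.


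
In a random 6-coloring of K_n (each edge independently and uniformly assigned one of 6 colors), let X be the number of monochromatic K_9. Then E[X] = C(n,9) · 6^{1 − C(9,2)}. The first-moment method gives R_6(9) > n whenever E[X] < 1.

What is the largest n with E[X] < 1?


We need C(n, 9) · 6^{1 − 36} < 1, i.e. C(n, 9) < 6^{36 − 1} = 1719070799748422591028658176.
Check values of n near the boundary:
  n = 4403: C(4403, 9) = 1699894433046281918452233150; 1699894433046281918452233150 < 1719070799748422591028658176? YES
  n = 4404: C(4404, 9) = 1703375445537161676647015880; 1703375445537161676647015880 < 1719070799748422591028658176? YES
  n = 4405: C(4405, 9) = 1706862792900636302463627150; 1706862792900636302463627150 < 1719070799748422591028658176? YES
  n = 4406: C(4406, 9) = 1710356485221788389505285700; 1710356485221788389505285700 < 1719070799748422591028658176? YES
  n = 4407: C(4407, 9) = 1713856532599459170657070050; 1713856532599459170657070050 < 1719070799748422591028658176? YES
  n = 4408: C(4408, 9) = 1717362945146264156457459600; 1717362945146264156457459600 < 1719070799748422591028658176? YES
  n = 4409: C(4409, 9) = 1720875732988608787686577131; 1720875732988608787686577131 < 1719070799748422591028658176? NO
  n = 4410: C(4410, 9) = 1724394906266704102180823710; 1724394906266704102180823710 < 1719070799748422591028658176? NO
  n = 4411: C(4411, 9) = 1727920475134582415883601405; 1727920475134582415883601405 < 1719070799748422591028658176? NO
The largest n with C(n, 9) < 1719070799748422591028658176 is n = 4408 (where E[X] = 35778394690547169926197075/35813974994758803979763712 ≈ 0.999). Hence R_6(9) > 4408, i.e. R_6(9) ≥ 4409.

Largest n = 4408; hence R_6(9) > 4408.


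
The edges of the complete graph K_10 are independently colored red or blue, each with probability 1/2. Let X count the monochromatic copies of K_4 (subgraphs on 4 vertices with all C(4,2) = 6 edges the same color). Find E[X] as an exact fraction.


Let X = Σ_S X_S over the C(10, 4) = 210 subsets S of size 4, where X_S = 1 if the K_4 on S is monochromatic.
For a fixed S, the K_4 on S has C(4, 2) = 6 edges. P[all 6 edges red] = (1/2)^6, and likewise for blue, so P[monochromatic] = 2·(1/2)^6 = 2^{1 − 6} = 1/32.
By linearity of expectation: E[X] = C(10, 4) · 2^{1 − 6} = 210 · 1/32 = 105/16.
Numerically: E[X] ≈ 6.562500.

E[X] = C(10,4)·2^(1−C(4,2)) = 105/16 ≈ 6.562500.


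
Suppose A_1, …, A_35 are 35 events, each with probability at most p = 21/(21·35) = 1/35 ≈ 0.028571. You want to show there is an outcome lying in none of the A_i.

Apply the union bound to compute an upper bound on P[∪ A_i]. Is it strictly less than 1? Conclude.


Union bound: P[∪_{i=1}^{35} A_i] ≤ Σ_i P[A_i] ≤ 35·p = 35·(1/35) = 1.
Numerically: 1 ≈ 1.000000.
Is 1 < 1? NO.
Since the bound 1 is ≥ 1, the union bound is uninformative here; it does NOT by itself certify existence.

35·p = 1 ≈ 1.000000; existence NOT certified by the union bound.


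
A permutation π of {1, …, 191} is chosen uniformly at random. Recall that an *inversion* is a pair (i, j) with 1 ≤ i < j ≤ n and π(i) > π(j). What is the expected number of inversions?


Write X = Σ X_I over the C(191, 2) = 18145 pairs i < j, with X_I the indicator of one inversion.
There are 18145 indicators.
For each fixed pair i < j, the values π(i) and π(j) are two distinct elements of {1, …, 191} in uniformly random order; by symmetry P[π(i) > π(j)] = 1/2.
By linearity: E[X] = 18145 · (1/2) = C(191, 2) · (1/2) = 18145/2 = 18145/2 ≈ 9072.50000.

E[X] = 18145/2 = 9072.50000.


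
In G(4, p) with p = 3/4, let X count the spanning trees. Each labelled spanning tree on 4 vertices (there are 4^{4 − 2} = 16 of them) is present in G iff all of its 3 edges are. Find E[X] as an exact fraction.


K_4 has 4^{4 − 2} = 16 labelled spanning trees.
For each such spanning tree H, let X_H = 1 if all 3 edges of H are present in G. Then P[X_H = 1] = p^{3} = (3/4)^{3} = 27/64.
Summing the indicators: E[X] = Σ_H E[X_H] = 16 · p^{3} = 16 · 27/64 = 27/4.
Numerically: E[X] ≈ 6.75.

E[X] = 16 · (3/4)^{3} = 27/4 ≈ 6.75.


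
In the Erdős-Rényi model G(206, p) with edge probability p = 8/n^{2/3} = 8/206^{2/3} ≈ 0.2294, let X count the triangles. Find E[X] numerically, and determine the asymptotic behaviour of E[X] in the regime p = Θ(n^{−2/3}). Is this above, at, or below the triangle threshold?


Number of potential triangles: C(206, 3) = 1435820.
Each occurs with probability p³ ≈ (0.2294)³ ≈ 1.206523e-02.
By linearity: E[X] = C(206, 3)·p³ ≈ 1435820 · 1.206523e-02 ≈ 17323.4951.
Since α = 2/3 < 1, p = c/n^{2/3} ≫ 1/n is above the triangle threshold p ~ 1/n. Asymptotically E[X] ~ (c³/6)·n^{3(1−α)} = (8³/6)·n^{1} → ∞; triangles are abundant w.h.p.

E[X] ≈ 17323.4951; in regime p = Θ(1/n^{2/3}) E[X] diverges (above the triangle threshold p ~ 1/n).


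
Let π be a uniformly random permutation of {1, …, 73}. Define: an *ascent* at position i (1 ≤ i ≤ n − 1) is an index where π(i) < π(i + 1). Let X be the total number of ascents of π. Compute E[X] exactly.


Write X = Σ X_I over i = 1, …, 72, with X_I the indicator of one ascent.
There are 72 indicators.
For each fixed i, the pair (π(i), π(i+1)) is a uniformly random ordered pair of distinct values from {1, …, 73}; by symmetry P[π(i) < π(i+1)] = 1/2.
By linearity: E[X] = 72 · (1/2) = (73 − 1) · (1/2) = 36 ≈ 36.0000.

E[X] = 36 = 36.0000.


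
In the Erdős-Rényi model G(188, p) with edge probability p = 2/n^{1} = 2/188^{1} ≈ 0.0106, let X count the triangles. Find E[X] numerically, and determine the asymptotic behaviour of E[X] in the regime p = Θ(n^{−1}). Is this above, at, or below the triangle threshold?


Number of potential triangles: C(188, 3) = 1089836.
Each occurs with probability p³ ≈ (0.0106)³ ≈ 1.20397e-06.
By linearity: E[X] = C(188, 3)·p³ ≈ 1089836 · 1.20397e-06 ≈ 1.312.
Here α = 1, so p = 2/n is exactly at the triangle threshold p ~ 1/n. Asymptotically E[X] → c³/6 = 2³/6 = 4/3 ≈ 1.333, a bounded constant. In this regime the triangle count is asymptotically Poisson(c³/6).

E[X] ≈ 1.312; in regime p = Θ(1/n^{1}) E[X] stays bounded (at the triangle threshold p ~ 1/n).


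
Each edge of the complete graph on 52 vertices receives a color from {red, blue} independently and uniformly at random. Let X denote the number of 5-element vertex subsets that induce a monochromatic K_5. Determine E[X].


Let X = Σ_S X_S over the C(52, 5) = 2598960 subsets S of size 5, where X_S = 1 if the K_5 on S is monochromatic.
For a fixed S, the K_5 on S has C(5, 2) = 10 edges. P[all 10 edges red] = (1/2)^10, and likewise for blue, so P[monochromatic] = 2·(1/2)^10 = 2^{1 − 10} = 1/512.
By linearity of expectation: E[X] = C(52, 5) · 2^{1 − 10} = 2598960 · 1/512 = 162435/32.
Numerically: E[X] ≈ 5076.09375.

E[X] = C(52,5)·2^(1−C(5,2)) = 162435/32 ≈ 5076.09375.


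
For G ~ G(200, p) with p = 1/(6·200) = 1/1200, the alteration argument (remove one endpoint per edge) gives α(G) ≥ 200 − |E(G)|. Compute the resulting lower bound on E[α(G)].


E[|E(G)|] = C(200, 2)·p = 19900 · (1/1200) = 199/12.
E[α(G)] ≥ n − E[|E(G)|] = 200 − 199/12 = 2201/12.
Numerically: ≈ 183.417.
(This is only a lower bound; the true E[α(G)] may be larger.)

E[α(G)] ≥ 2201/12 ≈ 183.417.


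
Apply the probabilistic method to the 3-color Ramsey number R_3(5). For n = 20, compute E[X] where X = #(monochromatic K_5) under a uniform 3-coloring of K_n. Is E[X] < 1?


E[X] = C(20, 5) · 3^{1 − 10} = 15504 · 3^{−9} = 15504/19683.
As a reduced fraction: E[X] = 5168/6561 ≈ 0.7876848.
Is E[X] < 1? YES.
Since E[X] < 1, there exists a 3-coloring of K_{20} with no monochromatic K_5; hence R_3(5) > 20.

E[X] = 5168/6561 ≈ 0.7876848; E[X] < 1, so R_3(5) > 20.


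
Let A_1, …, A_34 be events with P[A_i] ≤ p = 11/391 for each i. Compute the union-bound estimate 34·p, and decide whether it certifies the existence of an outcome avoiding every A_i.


Union bound: P[∪_{i=1}^{34} A_i] ≤ Σ_i P[A_i] ≤ 34·p = 34·(11/391) = 22/23.
Numerically: 22/23 ≈ 0.9565217.
Is 22/23 < 1? YES.
Since P[∪ A_i] ≤ 22/23 < 1, the complement has P[∩ A_i^c] ≥ 1 − 22/23 = 1/23 > 0, so some outcome avoids every A_i.

34·p = 22/23 ≈ 0.9565217; existence CERTIFIED by the union bound.


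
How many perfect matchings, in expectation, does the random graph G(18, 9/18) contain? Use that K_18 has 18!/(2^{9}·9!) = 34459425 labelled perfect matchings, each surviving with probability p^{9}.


K_18 has 18!/(2^{9}·9!) = 34459425 labelled perfect matchings.
For each such perfect matching H, let X_H = 1 if all 9 edges of H are present in G. Then P[X_H = 1] = p^{9} = (1/2)^{9} = 1/512.
By linearity: E[X] = Σ_H E[X_H] = 34459425 · p^{9} = 34459425 · 1/512 = 34459425/512.
Numerically: E[X] ≈ 67304.

E[X] = 34459425 · (1/2)^{9} = 34459425/512 ≈ 67304.


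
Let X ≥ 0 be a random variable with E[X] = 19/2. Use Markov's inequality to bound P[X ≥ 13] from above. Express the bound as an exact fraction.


μ = E[X] = 19/2, a = 13.
Markov: P[X ≥ 13] ≤ μ/a = (19/2)/13 = 19/26.
Numerically: ≈ 0.7308.
(Since a = 13 > μ = 9.5000, the bound 19/26 is < 1 and informative.)

P[X ≥ 13] ≤ 19/26 ≈ 0.7308.


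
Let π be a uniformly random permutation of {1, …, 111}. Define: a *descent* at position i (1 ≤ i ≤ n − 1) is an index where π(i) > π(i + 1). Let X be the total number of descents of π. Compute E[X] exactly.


Write X = Σ X_I over i = 1, …, 110, with X_I the indicator of one descent.
There are 110 indicators.
For each fixed i, the pair (π(i), π(i+1)) is a uniformly random ordered pair of distinct values from {1, …, 111}; by symmetry P[π(i) > π(i+1)] = 1/2.
By linearity: E[X] = 110 · (1/2) = (111 − 1) · (1/2) = 55 ≈ 55.00000.

E[X] = 55 = 55.00000.
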